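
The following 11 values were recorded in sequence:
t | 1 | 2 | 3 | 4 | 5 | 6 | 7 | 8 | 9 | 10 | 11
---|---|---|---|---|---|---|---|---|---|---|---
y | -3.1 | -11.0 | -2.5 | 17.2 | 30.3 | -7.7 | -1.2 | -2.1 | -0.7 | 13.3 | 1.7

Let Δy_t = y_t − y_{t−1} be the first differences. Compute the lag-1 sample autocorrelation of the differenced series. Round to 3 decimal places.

-0.218

First differences Δy: -7.9, 8.5, 19.7, 13.1, -38.0, 6.5, -0.9, 1.4, 14.0, -11.6
Mean of differences = 0.4800
Numerator Σ(Δy_t−Δȳ)(Δy_{t+1}−Δȳ) = -548.2344
Denominator Σ(Δy_t−Δȳ)² = 2511.6360
r_1(Δy) = -548.2344 / 2511.6360 = -0.218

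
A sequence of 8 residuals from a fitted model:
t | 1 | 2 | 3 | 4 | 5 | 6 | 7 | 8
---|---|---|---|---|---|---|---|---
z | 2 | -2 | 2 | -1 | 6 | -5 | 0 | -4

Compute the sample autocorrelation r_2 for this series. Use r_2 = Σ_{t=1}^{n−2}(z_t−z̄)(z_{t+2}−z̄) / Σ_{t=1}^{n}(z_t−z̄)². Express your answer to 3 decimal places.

Mean z̄ = (2 − 2 + 2 − 1 + 6 − 5 + 0 − 4)/8 = -0.2500
Numerator Σ_{t=1}^{6}(z_t−z̄)(z_{t+2}−z̄) = 43.3750
Denominator Σ(z_t−z̄)² = 89.5000
r_2 = 43.3750 / 89.5000 = 0.485

0.485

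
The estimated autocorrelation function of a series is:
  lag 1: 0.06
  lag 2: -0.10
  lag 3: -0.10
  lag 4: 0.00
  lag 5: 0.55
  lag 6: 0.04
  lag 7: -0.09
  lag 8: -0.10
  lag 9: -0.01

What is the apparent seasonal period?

5

The largest autocorrelation is r_5 = 0.55; the remaining lags stay at or below 0.06.
The dominant spike at lag 5 indicates a seasonal period of 5.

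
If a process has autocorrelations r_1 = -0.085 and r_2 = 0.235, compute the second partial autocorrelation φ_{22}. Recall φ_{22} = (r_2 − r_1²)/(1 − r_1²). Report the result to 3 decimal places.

0.229

φ_{22} = (r_2 − r_1²) / (1 − r_1²)
r_1² = (-0.085)² = 0.007225
Numerator = 0.235 − 0.0072 = 0.2278; denominator = 1 − 0.0072 = 0.9928
φ_{22} = 0.2278 / 0.9928 = 0.229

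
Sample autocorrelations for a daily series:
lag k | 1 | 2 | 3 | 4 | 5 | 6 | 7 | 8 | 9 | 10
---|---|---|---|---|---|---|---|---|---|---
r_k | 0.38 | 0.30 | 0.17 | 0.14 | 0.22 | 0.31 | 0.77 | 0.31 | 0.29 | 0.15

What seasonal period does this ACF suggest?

7

The largest autocorrelation is r_7 = 0.77; the remaining lags stay at or below 0.38. The elevated value at lag 1 (0.38), dropping to 0.30 at lag 2, reflects decaying short-term dependence rather than seasonality.
The dominant spike at lag 7 indicates a seasonal period of 7.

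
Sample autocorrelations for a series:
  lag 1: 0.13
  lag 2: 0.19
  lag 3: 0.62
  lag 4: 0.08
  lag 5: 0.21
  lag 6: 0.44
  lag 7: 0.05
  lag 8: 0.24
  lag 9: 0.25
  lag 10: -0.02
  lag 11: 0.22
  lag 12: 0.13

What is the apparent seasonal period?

3

The largest autocorrelation is r_3 = 0.62, with weaker echoes at lags 6 (0.44) and 9 (0.25); the remaining lags stay at or below 0.24.
The dominant spike at lag 3 indicates a seasonal period of 3.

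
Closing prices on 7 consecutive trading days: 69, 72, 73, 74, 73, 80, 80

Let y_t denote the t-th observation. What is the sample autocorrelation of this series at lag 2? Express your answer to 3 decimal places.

0.005

Mean ȳ = (69 + 72 + 73 + 74 + 73 + 80 + 80)/7 = 74.4286
Numerator Σ_{t=1}^{5}(y_t−ȳ)(y_{t+2}−ȳ) = 0.4898
Denominator Σ(y_t−ȳ)² = 101.7143
r_2 = 0.4898 / 101.7143 = 0.005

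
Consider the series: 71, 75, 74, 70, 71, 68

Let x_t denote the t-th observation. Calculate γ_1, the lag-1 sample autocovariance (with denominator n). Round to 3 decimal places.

0.958

Mean x̄ = (71 + 75 + 74 + 70 + 71 + 68)/6 = 71.5000
Deviations: -0.5000, 3.5000, 2.5000, -1.5000, -0.5000, -3.5000
Σ_{t=1}^{5}(x_t−x̄)(x_{t+1}−x̄) = 5.7500
γ_1 = 5.7500 / 6 = 0.958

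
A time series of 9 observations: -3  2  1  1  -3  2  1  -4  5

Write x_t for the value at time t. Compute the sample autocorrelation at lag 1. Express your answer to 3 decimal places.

-0.490

Mean x̄ = (-3 + 2 + 1 + 1 − 3 + 2 + 1 − 4 + 5)/9 = 0.2222
Numerator Σ_{t=1}^{8}(x_t−x̄)(x_{t+1}−x̄) = -34.0494
Denominator Σ(x_t−x̄)² = 69.5556
r_1 = -34.0494 / 69.5556 = -0.490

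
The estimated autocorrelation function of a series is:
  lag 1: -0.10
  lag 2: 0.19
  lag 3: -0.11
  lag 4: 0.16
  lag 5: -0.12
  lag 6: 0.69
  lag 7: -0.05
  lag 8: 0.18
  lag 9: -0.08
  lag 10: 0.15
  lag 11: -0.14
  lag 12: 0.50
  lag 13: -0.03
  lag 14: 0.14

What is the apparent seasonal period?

The largest autocorrelation is r_6 = 0.69, with a weaker echo at lag 12 (0.50); the remaining lags stay at or below 0.19.
The dominant spike at lag 6 indicates a seasonal period of 6.

6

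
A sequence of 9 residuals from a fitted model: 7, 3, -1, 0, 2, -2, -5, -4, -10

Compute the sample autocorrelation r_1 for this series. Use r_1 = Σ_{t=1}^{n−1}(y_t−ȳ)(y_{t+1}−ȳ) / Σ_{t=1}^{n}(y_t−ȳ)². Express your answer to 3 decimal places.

Mean ȳ = (7 + 3 − 1 + 0 + 2 − 2 − 5 − 4 − 10)/9 = -1.1111
Numerator Σ_{t=1}^{8}(y_t−ȳ)(y_{t+1}−ȳ) = 74.9877
Denominator Σ(y_t−ȳ)² = 196.8889
r_1 = 74.9877 / 196.8889 = 0.381

0.381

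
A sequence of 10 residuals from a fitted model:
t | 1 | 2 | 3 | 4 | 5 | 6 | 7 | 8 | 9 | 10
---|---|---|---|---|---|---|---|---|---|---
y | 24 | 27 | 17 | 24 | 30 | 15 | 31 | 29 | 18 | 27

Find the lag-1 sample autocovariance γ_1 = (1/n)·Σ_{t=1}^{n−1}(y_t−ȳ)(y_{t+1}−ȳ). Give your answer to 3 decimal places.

-15.084

Mean ȳ = (24 + 27 + 17 + 24 + 30 + 15 + 31 + 29 + 18 + 27)/10 = 24.2000
Σ_{t=1}^{9}(y_t−ȳ)(y_{t+1}−ȳ) = -150.8400
γ_1 = -150.8400 / 10 = -15.084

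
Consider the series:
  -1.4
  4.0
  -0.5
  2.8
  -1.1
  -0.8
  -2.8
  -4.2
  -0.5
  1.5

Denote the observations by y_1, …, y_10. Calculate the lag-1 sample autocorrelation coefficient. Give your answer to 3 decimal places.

Mean ȳ = (-1.4 + 4.0 − 0.5 + 2.8 − 1.1 − 0.8 − 2.8 − 4.2 − 0.5 + 1.5)/10 = -0.3000
Numerator Σ_{t=1}^{9}(y_t−ȳ)(y_{t+1}−ȳ) = 3.1300
Denominator Σ(y_t−ȳ)² = 54.9800
r_1 = 3.1300 / 54.9800 = 0.057

0.057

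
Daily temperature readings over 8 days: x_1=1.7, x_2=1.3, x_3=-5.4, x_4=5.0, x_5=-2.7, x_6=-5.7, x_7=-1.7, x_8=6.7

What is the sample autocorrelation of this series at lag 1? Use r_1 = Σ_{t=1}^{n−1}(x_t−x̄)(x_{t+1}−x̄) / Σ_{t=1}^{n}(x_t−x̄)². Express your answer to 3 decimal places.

-0.223

Mean x̄ = (1.7 + 1.3 − 5.4 + 5.0 − 2.7 − 5.7 − 1.7 + 6.7)/8 = -0.1000
Σ(x_t−x̄)(x_{t+1}−x̄) = (2.5200) + (-7.4200) + (-27.0300) + (-13.2600) + (14.5600) + (8.9600) + (-10.8800) = -32.5500
Denominator Σ(x_t−x̄)² = 146.2200
r_1 = -32.5500 / 146.2200 = -0.223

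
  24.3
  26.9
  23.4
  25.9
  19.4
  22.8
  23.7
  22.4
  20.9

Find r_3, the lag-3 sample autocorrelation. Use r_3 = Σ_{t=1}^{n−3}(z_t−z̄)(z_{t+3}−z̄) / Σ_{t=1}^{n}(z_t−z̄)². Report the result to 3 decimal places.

-0.134

Mean z̄ = (24.3 + 26.9 + 23.4 + 25.9 + 19.4 + 22.8 + 23.7 + 22.4 + 20.9)/9 = 23.3000
Σ(z_t−z̄)(z_{t+3}−z̄) = (2.6000) + (-14.0400) + (-0.0500) + (1.0400) + (3.5100) + (1.2000) = -5.7400
Denominator Σ(z_t−z̄)² = 42.9200
r_3 = -5.7400 / 42.9200 = -0.134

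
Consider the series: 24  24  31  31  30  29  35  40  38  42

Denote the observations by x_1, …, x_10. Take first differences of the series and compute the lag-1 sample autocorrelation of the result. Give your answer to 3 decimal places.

First differences Δx: 0, 7, 0, -1, -1, 6, 5, -2, 4
Mean of differences = 2.0000
Numerator Σ(Δx_t−Δx̄)(Δx_{t+1}−Δx̄) = -25.0000
Denominator Σ(Δx_t−Δx̄)² = 96.0000
r_1(Δx) = -25.0000 / 96.0000 = -0.260

-0.260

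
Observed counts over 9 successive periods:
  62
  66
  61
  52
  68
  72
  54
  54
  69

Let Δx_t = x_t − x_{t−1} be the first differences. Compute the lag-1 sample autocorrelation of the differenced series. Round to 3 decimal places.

First differences Δx: 4, -5, -9, 16, 4, -18, 0, 15
Mean of differences = 0.8750
Numerator Σ(Δx_t−Δx̄)(Δx_{t+1}−Δx̄) = -117.2656
Denominator Σ(Δx_t−Δx̄)² = 936.8750
r_1(Δx) = -117.2656 / 936.8750 = -0.125

-0.125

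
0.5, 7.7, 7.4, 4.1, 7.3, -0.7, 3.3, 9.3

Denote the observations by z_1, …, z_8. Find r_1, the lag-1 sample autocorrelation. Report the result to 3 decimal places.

Mean z̄ = (0.5 + 7.7 + 7.4 + 4.1 + 7.3 − 0.7 + 3.3 + 9.3)/8 = 4.8625
Deviations from mean: -4.3625, 2.8375, 2.5375, -0.7625, 2.4375, -5.5625, -1.5625, 4.4375
Numerator Σ_{t=1}^{7}(z_t−z̄)(z_{t+1}−z̄) = -20.7727
Denominator Σ(z_t−z̄)² = 93.1188
r_1 = -20.7727 / 93.1188 = -0.223

-0.223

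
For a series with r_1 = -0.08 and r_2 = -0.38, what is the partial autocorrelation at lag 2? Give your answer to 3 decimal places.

φ_{22} = (r_2 − r_1²) / (1 − r_1²)
r_1² = (-0.08)² = 0.0064
Numerator = -0.38 − 0.0064 = -0.3864; denominator = 1 − 0.0064 = 0.9936
φ_{22} = -0.3864 / 0.9936 = -0.389

-0.389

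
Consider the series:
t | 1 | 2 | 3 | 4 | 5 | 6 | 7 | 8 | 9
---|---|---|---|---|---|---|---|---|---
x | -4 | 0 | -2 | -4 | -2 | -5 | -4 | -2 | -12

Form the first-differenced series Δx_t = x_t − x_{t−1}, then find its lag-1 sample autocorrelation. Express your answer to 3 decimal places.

First differences Δx: 4, -2, -2, 2, -3, 1, 2, -10
Mean of differences = -1.0000
Numerator Σ(Δx_t−Δx̄)(Δx_{t+1}−Δx̄) = -38.0000
Denominator Σ(Δx_t−Δx̄)² = 134.0000
r_1(Δx) = -38.0000 / 134.0000 = -0.284

-0.284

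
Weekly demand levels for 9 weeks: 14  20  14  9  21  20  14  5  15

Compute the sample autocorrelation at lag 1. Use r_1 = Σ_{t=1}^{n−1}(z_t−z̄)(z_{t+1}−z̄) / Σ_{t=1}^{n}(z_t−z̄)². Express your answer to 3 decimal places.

Mean z̄ = (14 + 20 + 14 + 9 + 21 + 20 + 14 + 5 + 15)/9 = 14.6667
Numerator Σ_{t=1}^{8}(z_t−z̄)(z_{t+1}−z̄) = -5.7778
Denominator Σ(z_t−z̄)² = 224.0000
r_1 = -5.7778 / 224.0000 = -0.026

-0.026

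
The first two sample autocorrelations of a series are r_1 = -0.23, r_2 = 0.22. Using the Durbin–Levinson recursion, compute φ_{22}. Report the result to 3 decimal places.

0.176

φ_{22} = (r_2 − r_1²) / (1 − r_1²)
r_1² = (-0.23)² = 0.0529
Numerator = 0.22 − 0.0529 = 0.1671; denominator = 1 − 0.0529 = 0.9471
φ_{22} = 0.1671 / 0.9471 = 0.176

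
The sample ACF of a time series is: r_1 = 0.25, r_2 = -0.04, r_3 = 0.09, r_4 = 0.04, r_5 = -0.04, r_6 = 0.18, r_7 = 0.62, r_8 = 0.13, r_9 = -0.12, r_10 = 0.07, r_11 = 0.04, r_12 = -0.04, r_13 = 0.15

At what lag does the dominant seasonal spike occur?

7

The largest autocorrelation is r_7 = 0.62; the remaining lags stay at or below 0.25.
The dominant spike at lag 7 indicates a seasonal period of 7.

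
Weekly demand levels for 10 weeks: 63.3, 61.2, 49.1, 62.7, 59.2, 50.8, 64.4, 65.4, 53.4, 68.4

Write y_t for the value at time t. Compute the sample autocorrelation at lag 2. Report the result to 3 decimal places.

Mean ȳ = (63.3 + 61.2 + 49.1 + 62.7 + 59.2 + 50.8 + 64.4 + 65.4 + 53.4 + 68.4)/10 = 59.7900
Numerator Σ_{t=1}^{8}(y_t−ȳ)(y_{t+2}−ȳ) = -87.5822
Denominator Σ(y_t−ȳ)² = 385.9090
r_2 = -87.5822 / 385.9090 = -0.227

-0.227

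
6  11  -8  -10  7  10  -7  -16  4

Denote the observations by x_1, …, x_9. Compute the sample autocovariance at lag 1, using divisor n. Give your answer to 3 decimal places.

3.506

Mean x̄ = (6 + 11 − 8 − 10 + 7 + 10 − 7 − 16 + 4)/9 = -0.3333
Σ_{t=1}^{8}(x_t−x̄)(x_{t+1}−x̄) = 31.5556
γ_1 = 31.5556 / 9 = 3.506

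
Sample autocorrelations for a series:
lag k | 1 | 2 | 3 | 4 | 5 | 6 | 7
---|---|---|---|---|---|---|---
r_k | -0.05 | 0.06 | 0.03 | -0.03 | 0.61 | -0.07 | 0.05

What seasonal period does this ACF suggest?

5

The largest autocorrelation is r_5 = 0.61; the remaining lags stay at or below 0.06.
The dominant spike at lag 5 indicates a seasonal period of 5.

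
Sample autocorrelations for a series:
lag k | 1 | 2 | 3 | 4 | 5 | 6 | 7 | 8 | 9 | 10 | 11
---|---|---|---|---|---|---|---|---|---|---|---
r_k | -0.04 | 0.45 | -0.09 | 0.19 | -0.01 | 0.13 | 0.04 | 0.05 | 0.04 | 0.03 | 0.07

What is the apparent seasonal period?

2

The largest autocorrelation is r_2 = 0.45, with a weaker echo at lag 4 (0.19); the remaining lags stay at or below 0.13.
The dominant spike at lag 2 indicates a seasonal period of 2.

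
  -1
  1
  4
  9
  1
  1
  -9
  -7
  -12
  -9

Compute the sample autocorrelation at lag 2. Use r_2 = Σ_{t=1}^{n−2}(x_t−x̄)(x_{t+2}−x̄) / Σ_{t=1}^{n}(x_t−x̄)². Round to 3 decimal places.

0.395

Mean x̄ = (-1 + 1 + 4 + 9 + 1 + 1 − 9 − 7 − 12 − 9)/10 = -2.2000
Numerator Σ_{t=1}^{8}(x_t−x̄)(x_{t+2}−x̄) = 161.1200
Denominator Σ(x_t−x̄)² = 407.6000
r_2 = 161.1200 / 407.6000 = 0.395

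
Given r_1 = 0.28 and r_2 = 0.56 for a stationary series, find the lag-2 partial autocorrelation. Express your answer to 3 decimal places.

φ_{22} = (r_2 − r_1²) / (1 − r_1²)
r_1² = (0.28)² = 0.0784
Numerator = 0.56 − 0.0784 = 0.4816; denominator = 1 − 0.0784 = 0.9216
φ_{22} = 0.4816 / 0.9216 = 0.523

0.523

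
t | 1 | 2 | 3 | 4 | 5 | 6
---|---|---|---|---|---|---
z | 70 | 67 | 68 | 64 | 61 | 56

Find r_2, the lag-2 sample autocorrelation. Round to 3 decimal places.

Mean z̄ = (70 + 67 + 68 + 64 + 61 + 56)/6 = 64.3333
Σ(z_t−z̄)(z_{t+2}−z̄) = (20.7778) + (-0.8889) + (-12.2222) + (2.7778) = 10.4444
Denominator Σ(z_t−z̄)² = 133.3333
r_2 = 10.4444 / 133.3333 = 0.078

0.078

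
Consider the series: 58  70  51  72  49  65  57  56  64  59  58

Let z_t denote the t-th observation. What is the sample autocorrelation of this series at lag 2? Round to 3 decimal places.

0.563

Mean z̄ = (58 + 70 + 51 + 72 + 49 + 65 + 57 + 56 + 64 + 59 + 58)/11 = 59.9091
Numerator Σ_{t=1}^{9}(z_t−z̄)(z_{t+2}−z̄) = 293.4380
Denominator Σ(z_t−z̄)² = 520.9091
r_2 = 293.4380 / 520.9091 = 0.563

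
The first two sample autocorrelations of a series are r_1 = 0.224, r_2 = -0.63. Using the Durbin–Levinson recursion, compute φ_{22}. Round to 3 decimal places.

φ_{22} = (r_2 − r_1²) / (1 − r_1²)
r_1² = (0.224)² = 0.050176
Numerator = -0.63 − 0.0502 = -0.6802; denominator = 1 − 0.0502 = 0.9498
φ_{22} = -0.6802 / 0.9498 = -0.716

-0.716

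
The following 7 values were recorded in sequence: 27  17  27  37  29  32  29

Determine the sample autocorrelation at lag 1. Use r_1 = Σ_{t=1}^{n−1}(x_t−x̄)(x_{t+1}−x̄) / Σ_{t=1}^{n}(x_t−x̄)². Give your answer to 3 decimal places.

Mean x̄ = (27 + 17 + 27 + 37 + 29 + 32 + 29)/7 = 28.2857
Deviations from mean: -1.2857, -11.2857, -1.2857, 8.7143, 0.7143, 3.7143, 0.7143
Σ(x_t−x̄)(x_{t+1}−x̄) = (14.5102) + (14.5102) + (-11.2041) + (6.2245) + (2.6531) + (2.6531) = 29.3469
Denominator Σ(x_t−x̄)² = 221.4286
r_1 = 29.3469 / 221.4286 = 0.133

0.133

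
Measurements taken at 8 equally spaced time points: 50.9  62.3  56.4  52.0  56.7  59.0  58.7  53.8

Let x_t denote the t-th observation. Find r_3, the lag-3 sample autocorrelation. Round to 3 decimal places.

Mean x̄ = (50.9 + 62.3 + 56.4 + 52.0 + 56.7 + 59.0 + 58.7 + 53.8)/8 = 56.2250
Σ(x_t−x̄)(x_{t+3}−x̄) = (22.4981) + (2.8856) + (0.4856) + (-10.4569) + (-1.1519) = 14.2606
Denominator Σ(x_t−x̄)² = 103.0750
r_3 = 14.2606 / 103.0750 = 0.138

0.138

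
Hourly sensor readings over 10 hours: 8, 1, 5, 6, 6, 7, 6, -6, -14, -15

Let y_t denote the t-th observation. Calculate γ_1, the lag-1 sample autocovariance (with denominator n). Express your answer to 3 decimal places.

Mean ȳ = (8 + 1 + 5 + 6 + 6 + 7 + 6 − 6 − 14 − 15)/10 = 0.4000
Σ_{t=1}^{9}(y_t−ȳ)(y_{t+1}−ȳ) = 416.4400
γ_1 = 416.4400 / 10 = 41.644

41.644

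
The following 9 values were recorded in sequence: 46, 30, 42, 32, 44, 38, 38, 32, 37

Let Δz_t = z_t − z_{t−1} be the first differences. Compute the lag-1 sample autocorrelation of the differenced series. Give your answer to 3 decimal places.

-0.729

First differences Δz: -16, 12, -10, 12, -6, 0, -6, 5
Mean of differences = -1.1250
Numerator Σ(Δz_t−Δz̄)(Δz_{t+1}−Δz̄) = -533.0156
Denominator Σ(Δz_t−Δz̄)² = 730.8750
r_1(Δz) = -533.0156 / 730.8750 = -0.729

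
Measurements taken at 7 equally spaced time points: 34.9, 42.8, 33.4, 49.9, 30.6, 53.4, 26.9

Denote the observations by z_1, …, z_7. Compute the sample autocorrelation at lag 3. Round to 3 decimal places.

-0.475

Mean z̄ = (34.9 + 42.8 + 33.4 + 49.9 + 30.6 + 53.4 + 26.9)/7 = 38.8429
Deviations from mean: -3.9429, 3.9571, -5.4429, 11.0571, -8.2429, 14.5571, -11.9429
Numerator Σ_{t=1}^{4}(z_t−z̄)(z_{t+3}−z̄) = -287.5012
Denominator Σ(z_t−z̄)² = 605.5771
r_3 = -287.5012 / 605.5771 = -0.475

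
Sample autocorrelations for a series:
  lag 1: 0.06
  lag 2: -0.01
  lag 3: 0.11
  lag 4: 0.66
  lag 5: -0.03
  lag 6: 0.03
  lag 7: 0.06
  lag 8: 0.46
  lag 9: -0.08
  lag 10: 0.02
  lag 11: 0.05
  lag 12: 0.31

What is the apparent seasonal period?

The largest autocorrelation is r_4 = 0.66, with weaker echoes at lags 8 (0.46) and 12 (0.31); the remaining lags stay at or below 0.11.
The dominant spike at lag 4 indicates a seasonal period of 4.

4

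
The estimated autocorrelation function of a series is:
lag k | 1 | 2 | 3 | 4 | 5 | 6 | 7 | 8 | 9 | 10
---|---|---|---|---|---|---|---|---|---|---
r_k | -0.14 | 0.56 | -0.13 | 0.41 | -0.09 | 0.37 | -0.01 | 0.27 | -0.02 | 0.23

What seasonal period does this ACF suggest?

The largest autocorrelation is r_2 = 0.56, with weaker echoes at lags 4 (0.41), 6 (0.37), 8 (0.27) and 10 (0.23); the remaining lags stay at or below -0.01.
The dominant spike at lag 2 indicates a seasonal period of 2.

2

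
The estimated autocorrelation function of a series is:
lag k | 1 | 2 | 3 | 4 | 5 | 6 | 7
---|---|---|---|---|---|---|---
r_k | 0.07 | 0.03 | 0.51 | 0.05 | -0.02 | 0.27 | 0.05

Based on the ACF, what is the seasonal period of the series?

The largest autocorrelation is r_3 = 0.51, with a weaker echo at lag 6 (0.27); the remaining lags stay at or below 0.07.
The dominant spike at lag 3 indicates a seasonal period of 3.

3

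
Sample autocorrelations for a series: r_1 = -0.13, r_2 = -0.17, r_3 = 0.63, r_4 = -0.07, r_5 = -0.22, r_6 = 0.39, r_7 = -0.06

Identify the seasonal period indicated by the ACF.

The largest autocorrelation is r_3 = 0.63, with a weaker echo at lag 6 (0.39); the remaining lags stay at or below -0.06.
The dominant spike at lag 3 indicates a seasonal period of 3.

3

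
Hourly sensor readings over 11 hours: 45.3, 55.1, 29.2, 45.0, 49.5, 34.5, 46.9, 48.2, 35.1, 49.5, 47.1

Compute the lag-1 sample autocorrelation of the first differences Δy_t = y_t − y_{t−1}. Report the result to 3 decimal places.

First differences Δy: 9.8, -25.9, 15.8, 4.5, -15.0, 12.4, 1.3, -13.1, 14.4, -2.4
Mean of differences = 0.1800
Numerator Σ(Δy_t−Δȳ)(Δy_{t+1}−Δȳ) = -1068.5744
Denominator Σ(Δy_t−Δȳ)² = 1801.5960
r_1(Δy) = -1068.5744 / 1801.5960 = -0.593

-0.593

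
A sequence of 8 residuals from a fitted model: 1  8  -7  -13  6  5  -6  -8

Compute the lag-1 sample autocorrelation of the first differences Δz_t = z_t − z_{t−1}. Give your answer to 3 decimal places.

First differences Δz: 7, -15, -6, 19, -1, -11, -2
Mean of differences = -1.2857
Numerator Σ(Δz_t−Δz̄)(Δz_{t+1}−Δz̄) = -134.6531
Denominator Σ(Δz_t−Δz̄)² = 785.4286
r_1(Δz) = -134.6531 / 785.4286 = -0.171

-0.171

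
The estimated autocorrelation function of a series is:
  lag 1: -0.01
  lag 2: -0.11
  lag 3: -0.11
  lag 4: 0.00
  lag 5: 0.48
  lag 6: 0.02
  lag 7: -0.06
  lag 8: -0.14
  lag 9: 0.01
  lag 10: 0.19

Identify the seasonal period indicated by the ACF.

5

The largest autocorrelation is r_5 = 0.48, with a weaker echo at lag 10 (0.19); the remaining lags stay at or below 0.02.
The dominant spike at lag 5 indicates a seasonal period of 5.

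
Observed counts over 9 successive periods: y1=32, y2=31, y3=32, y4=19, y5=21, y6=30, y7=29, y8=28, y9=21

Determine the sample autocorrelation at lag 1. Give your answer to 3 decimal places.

0.148

Mean ȳ = (32 + 31 + 32 + 19 + 21 + 30 + 29 + 28 + 21)/9 = 27.0000
Numerator Σ_{t=1}^{8}(y_t−ȳ)(y_{t+1}−ȳ) = 32.0000
Denominator Σ(y_t−ȳ)² = 216.0000
r_1 = 32.0000 / 216.0000 = 0.148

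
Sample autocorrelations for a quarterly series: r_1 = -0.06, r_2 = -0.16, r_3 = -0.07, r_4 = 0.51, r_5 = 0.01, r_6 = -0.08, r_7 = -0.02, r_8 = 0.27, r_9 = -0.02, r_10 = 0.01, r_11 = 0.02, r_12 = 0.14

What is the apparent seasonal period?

The largest autocorrelation is r_4 = 0.51, with a weaker echo at lag 8 (0.27); the remaining lags stay at or below 0.14.
The dominant spike at lag 4 indicates a seasonal period of 4.

4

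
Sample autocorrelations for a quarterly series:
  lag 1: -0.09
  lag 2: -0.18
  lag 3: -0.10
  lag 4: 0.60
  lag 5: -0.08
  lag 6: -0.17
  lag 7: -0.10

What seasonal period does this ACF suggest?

4

The largest autocorrelation is r_4 = 0.60; the remaining lags stay at or below -0.08.
The dominant spike at lag 4 indicates a seasonal period of 4.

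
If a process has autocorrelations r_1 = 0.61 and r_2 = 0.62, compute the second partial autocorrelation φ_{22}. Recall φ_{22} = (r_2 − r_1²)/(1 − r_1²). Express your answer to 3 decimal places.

φ_{22} = (r_2 − r_1²) / (1 − r_1²)
r_1² = (0.61)² = 0.3721
Numerator = 0.62 − 0.3721 = 0.2479; denominator = 1 − 0.3721 = 0.6279
φ_{22} = 0.2479 / 0.6279 = 0.395

0.395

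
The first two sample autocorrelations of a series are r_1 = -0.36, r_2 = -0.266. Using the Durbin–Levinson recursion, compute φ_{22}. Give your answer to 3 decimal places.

-0.455

φ_{22} = (r_2 − r_1²) / (1 − r_1²)
r_1² = (-0.36)² = 0.1296
Numerator = -0.266 − 0.1296 = -0.3956; denominator = 1 − 0.1296 = 0.8704
φ_{22} = -0.3956 / 0.8704 = -0.455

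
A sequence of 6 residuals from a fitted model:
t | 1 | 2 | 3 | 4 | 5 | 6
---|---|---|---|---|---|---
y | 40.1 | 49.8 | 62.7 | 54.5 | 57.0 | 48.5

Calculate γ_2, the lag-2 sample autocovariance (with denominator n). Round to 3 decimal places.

Mean ȳ = (40.1 + 49.8 + 62.7 + 54.5 + 57.0 + 48.5)/6 = 52.1000
Σ_{t=1}^{4}(y_t−ȳ)(y_{t+2}−ȳ) = -89.4200
γ_2 = -89.4200 / 6 = -14.903

-14.903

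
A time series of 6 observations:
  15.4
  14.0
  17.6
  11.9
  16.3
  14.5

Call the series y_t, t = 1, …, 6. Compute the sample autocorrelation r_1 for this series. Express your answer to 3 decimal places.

Mean ȳ = (15.4 + 14.0 + 17.6 + 11.9 + 16.3 + 14.5)/6 = 14.9500
Deviations from mean: 0.4500, -0.9500, 2.6500, -3.0500, 1.3500, -0.4500
Σ(y_t−ȳ)(y_{t+1}−ȳ) = (-0.4275) + (-2.5175) + (-8.0825) + (-4.1175) + (-0.6075) = -15.7525
Denominator Σ(y_t−ȳ)² = 19.4550
r_1 = -15.7525 / 19.4550 = -0.810

-0.810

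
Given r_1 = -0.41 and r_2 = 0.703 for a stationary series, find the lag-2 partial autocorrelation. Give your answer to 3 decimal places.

φ_{22} = (r_2 − r_1²) / (1 − r_1²)
r_1² = (-0.41)² = 0.1681
Numerator = 0.703 − 0.1681 = 0.5349; denominator = 1 − 0.1681 = 0.8319
φ_{22} = 0.5349 / 0.8319 = 0.643

0.643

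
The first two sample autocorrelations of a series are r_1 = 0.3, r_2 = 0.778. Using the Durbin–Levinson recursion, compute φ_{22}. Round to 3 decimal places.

0.756

φ_{22} = (r_2 − r_1²) / (1 − r_1²)
r_1² = (0.3)² = 0.09
Numerator = 0.778 − 0.0900 = 0.6880; denominator = 1 − 0.0900 = 0.9100
φ_{22} = 0.6880 / 0.9100 = 0.756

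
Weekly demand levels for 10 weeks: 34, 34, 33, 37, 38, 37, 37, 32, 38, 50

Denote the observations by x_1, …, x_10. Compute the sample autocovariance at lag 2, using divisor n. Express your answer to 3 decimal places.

-5.700

Mean x̄ = (34 + 34 + 33 + 37 + 38 + 37 + 37 + 32 + 38 + 50)/10 = 37.0000
Σ_{t=1}^{8}(x_t−x̄)(x_{t+2}−x̄) = -57.0000
γ_2 = -57.0000 / 10 = -5.700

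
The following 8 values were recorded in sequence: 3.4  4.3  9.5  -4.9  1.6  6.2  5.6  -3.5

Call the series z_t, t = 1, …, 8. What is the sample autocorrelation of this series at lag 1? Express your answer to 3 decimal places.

Mean z̄ = (3.4 + 4.3 + 9.5 − 4.9 + 1.6 + 6.2 + 5.6 − 3.5)/8 = 2.7750
Σ(z_t−z̄)(z_{t+1}−z̄) = (0.9531) + (10.2556) + (-51.6144) + (9.0181) + (-4.0244) + (9.6756) + (-17.7269) = -43.4631
Denominator Σ(z_t−z̄)² = 167.3150
r_1 = -43.4631 / 167.3150 = -0.260

-0.260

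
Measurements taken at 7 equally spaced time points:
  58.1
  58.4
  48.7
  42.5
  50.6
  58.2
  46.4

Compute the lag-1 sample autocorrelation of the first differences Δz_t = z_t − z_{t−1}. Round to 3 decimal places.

First differences Δz: 0.3, -9.7, -6.2, 8.1, 7.6, -11.8
Mean of differences = -1.9500
Numerator Σ(Δz_t−Δz̄)(Δz_{t+1}−Δz̄) = -25.3025
Denominator Σ(Δz_t−Δz̄)² = 372.4150
r_1(Δz) = -25.3025 / 372.4150 = -0.068

-0.068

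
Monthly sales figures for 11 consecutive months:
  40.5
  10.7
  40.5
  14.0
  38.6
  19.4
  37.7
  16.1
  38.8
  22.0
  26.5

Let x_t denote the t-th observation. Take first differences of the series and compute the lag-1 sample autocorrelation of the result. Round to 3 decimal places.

-0.887

First differences Δx: -29.8, 29.8, -26.5, 24.6, -19.2, 18.3, -21.6, 22.7, -16.8, 4.5
Mean of differences = -1.4000
Numerator Σ(Δx_t−Δx̄)(Δx_{t+1}−Δx̄) = -4482.0200
Denominator Σ(Δx_t−Δx̄)² = 5051.7600
r_1(Δx) = -4482.0200 / 5051.7600 = -0.887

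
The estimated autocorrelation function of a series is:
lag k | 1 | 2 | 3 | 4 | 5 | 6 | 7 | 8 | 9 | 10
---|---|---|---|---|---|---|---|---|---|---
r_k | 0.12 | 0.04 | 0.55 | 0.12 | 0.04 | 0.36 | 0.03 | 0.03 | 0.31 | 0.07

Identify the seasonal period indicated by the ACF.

3

The largest autocorrelation is r_3 = 0.55, with weaker echoes at lags 6 (0.36) and 9 (0.31); the remaining lags stay at or below 0.12.
The dominant spike at lag 3 indicates a seasonal period of 3.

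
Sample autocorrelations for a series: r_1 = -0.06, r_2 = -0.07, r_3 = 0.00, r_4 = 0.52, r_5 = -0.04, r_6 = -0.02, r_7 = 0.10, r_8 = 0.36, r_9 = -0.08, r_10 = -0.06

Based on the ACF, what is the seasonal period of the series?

The largest autocorrelation is r_4 = 0.52, with a weaker echo at lag 8 (0.36); the remaining lags stay at or below 0.10.
The dominant spike at lag 4 indicates a seasonal period of 4.

4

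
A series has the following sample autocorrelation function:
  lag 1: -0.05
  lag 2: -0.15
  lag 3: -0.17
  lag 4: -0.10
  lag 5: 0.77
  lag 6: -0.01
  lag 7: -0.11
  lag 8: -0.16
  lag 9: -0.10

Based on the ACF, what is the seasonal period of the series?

5

The largest autocorrelation is r_5 = 0.77; the remaining lags stay at or below -0.01.
The dominant spike at lag 5 indicates a seasonal period of 5.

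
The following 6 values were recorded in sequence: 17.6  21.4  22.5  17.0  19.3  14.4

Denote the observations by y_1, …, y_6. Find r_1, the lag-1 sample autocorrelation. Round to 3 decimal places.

Mean ȳ = (17.6 + 21.4 + 22.5 + 17.0 + 19.3 + 14.4)/6 = 18.7000
Deviations from mean: -1.1000, 2.7000, 3.8000, -1.7000, 0.6000, -4.3000
Σ(y_t−ȳ)(y_{t+1}−ȳ) = (-2.9700) + (10.2600) + (-6.4600) + (-1.0200) + (-2.5800) = -2.7700
Denominator Σ(y_t−ȳ)² = 44.6800
r_1 = -2.7700 / 44.6800 = -0.062

-0.062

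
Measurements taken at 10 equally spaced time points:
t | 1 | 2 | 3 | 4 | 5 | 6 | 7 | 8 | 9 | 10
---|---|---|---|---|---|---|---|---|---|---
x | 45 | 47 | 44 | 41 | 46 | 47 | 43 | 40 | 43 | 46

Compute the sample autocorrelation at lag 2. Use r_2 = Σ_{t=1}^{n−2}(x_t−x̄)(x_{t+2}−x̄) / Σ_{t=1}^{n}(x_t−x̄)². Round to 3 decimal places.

Mean x̄ = (45 + 47 + 44 + 41 + 46 + 47 + 43 + 40 + 43 + 46)/10 = 44.2000
Numerator Σ_{t=1}^{8}(x_t−x̄)(x_{t+2}−x̄) = -38.4800
Denominator Σ(x_t−x̄)² = 53.6000
r_2 = -38.4800 / 53.6000 = -0.718

-0.718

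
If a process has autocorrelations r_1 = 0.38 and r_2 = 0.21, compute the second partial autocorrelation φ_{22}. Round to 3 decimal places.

0.077

φ_{22} = (r_2 − r_1²) / (1 − r_1²)
r_1² = (0.38)² = 0.1444
Numerator = 0.21 − 0.1444 = 0.0656; denominator = 1 − 0.1444 = 0.8556
φ_{22} = 0.0656 / 0.8556 = 0.077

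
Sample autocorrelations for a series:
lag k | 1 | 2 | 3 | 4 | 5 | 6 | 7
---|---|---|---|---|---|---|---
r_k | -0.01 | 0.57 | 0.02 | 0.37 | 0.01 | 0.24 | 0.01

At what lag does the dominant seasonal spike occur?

2

The largest autocorrelation is r_2 = 0.57, with weaker echoes at lags 4 (0.37) and 6 (0.24); the remaining lags stay at or below 0.02.
The dominant spike at lag 2 indicates a seasonal period of 2.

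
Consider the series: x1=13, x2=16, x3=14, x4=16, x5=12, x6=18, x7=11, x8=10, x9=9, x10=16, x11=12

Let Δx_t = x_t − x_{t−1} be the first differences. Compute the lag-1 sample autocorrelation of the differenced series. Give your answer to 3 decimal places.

First differences Δx: 3, -2, 2, -4, 6, -7, -1, -1, 7, -4
Mean of differences = -0.1000
Numerator Σ(Δx_t−Δx̄)(Δx_{t+1}−Δx̄) = -111.0100
Denominator Σ(Δx_t−Δx̄)² = 184.9000
r_1(Δx) = -111.0100 / 184.9000 = -0.600

-0.600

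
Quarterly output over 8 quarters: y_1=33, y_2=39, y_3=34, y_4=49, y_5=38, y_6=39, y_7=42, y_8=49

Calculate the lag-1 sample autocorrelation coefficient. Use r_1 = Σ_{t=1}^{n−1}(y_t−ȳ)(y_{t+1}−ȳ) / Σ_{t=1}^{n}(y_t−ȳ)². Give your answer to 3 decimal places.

-0.162

Mean ȳ = (33 + 39 + 34 + 49 + 38 + 39 + 42 + 49)/8 = 40.3750
Deviations from mean: -7.3750, -1.3750, -6.3750, 8.6250, -2.3750, -1.3750, 1.6250, 8.6250
Σ(y_t−ȳ)(y_{t+1}−ȳ) = (10.1406) + (8.7656) + (-54.9844) + (-20.4844) + (3.2656) + (-2.2344) + (14.0156) = -41.5156
Denominator Σ(y_t−ȳ)² = 255.8750
r_1 = -41.5156 / 255.8750 = -0.162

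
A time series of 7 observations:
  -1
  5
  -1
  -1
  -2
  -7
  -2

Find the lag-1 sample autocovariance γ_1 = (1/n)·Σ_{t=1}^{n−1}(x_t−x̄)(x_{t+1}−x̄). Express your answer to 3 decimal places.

1.662

Mean x̄ = (-1 + 5 − 1 − 1 − 2 − 7 − 2)/7 = -1.2857
Deviations: 0.2857, 6.2857, 0.2857, 0.2857, -0.7143, -5.7143, -0.7143
Σ_{t=1}^{6}(x_t−x̄)(x_{t+1}−x̄) = 11.6327
γ_1 = 11.6327 / 7 = 1.662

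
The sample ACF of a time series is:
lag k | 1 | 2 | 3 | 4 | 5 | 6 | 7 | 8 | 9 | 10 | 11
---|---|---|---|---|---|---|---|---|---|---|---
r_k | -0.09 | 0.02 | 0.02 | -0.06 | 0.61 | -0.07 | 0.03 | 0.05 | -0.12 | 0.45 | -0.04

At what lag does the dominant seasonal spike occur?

5

The largest autocorrelation is r_5 = 0.61, with a weaker echo at lag 10 (0.45); the remaining lags stay at or below 0.05.
The dominant spike at lag 5 indicates a seasonal period of 5.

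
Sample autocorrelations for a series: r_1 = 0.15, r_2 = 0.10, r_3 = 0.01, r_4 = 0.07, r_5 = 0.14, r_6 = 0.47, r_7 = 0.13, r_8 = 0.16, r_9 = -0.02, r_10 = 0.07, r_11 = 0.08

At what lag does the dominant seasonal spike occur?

6

The largest autocorrelation is r_6 = 0.47; the remaining lags stay at or below 0.16.
The dominant spike at lag 6 indicates a seasonal period of 6.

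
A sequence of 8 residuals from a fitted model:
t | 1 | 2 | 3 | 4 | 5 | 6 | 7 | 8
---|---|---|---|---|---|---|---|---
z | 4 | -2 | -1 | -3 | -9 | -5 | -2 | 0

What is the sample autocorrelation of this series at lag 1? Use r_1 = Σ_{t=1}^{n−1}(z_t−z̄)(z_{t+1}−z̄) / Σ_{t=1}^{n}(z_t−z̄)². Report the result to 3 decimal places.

0.246

Mean z̄ = (4 − 2 − 1 − 3 − 9 − 5 − 2 + 0)/8 = -2.2500
Deviations from mean: 6.2500, 0.2500, 1.2500, -0.7500, -6.7500, -2.7500, 0.2500, 2.2500
Numerator Σ_{t=1}^{7}(z_t−z̄)(z_{t+1}−z̄) = 24.4375
Denominator Σ(z_t−z̄)² = 99.5000
r_1 = 24.4375 / 99.5000 = 0.246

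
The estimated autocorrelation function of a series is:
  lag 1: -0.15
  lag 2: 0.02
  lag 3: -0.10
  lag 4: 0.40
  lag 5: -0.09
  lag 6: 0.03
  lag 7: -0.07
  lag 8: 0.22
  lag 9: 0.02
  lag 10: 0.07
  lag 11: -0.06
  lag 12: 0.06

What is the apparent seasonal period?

The largest autocorrelation is r_4 = 0.40, with a weaker echo at lag 8 (0.22); the remaining lags stay at or below 0.07.
The dominant spike at lag 4 indicates a seasonal period of 4.

4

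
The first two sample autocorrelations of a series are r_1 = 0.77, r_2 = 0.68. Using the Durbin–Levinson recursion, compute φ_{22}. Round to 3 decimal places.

φ_{22} = (r_2 − r_1²) / (1 − r_1²)
r_1² = (0.77)² = 0.5929
Numerator = 0.68 − 0.5929 = 0.0871; denominator = 1 − 0.5929 = 0.4071
φ_{22} = 0.0871 / 0.4071 = 0.214

0.214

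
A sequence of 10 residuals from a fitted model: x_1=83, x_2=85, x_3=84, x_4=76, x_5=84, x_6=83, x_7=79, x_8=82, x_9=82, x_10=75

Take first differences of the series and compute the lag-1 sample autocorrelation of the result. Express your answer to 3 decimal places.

First differences Δx: 2, -1, -8, 8, -1, -4, 3, 0, -7
Mean of differences = -0.8889
Numerator Σ(Δx_t−Δx̄)(Δx_{t+1}−Δx̄) = -77.4568
Denominator Σ(Δx_t−Δx̄)² = 200.8889
r_1(Δx) = -77.4568 / 200.8889 = -0.386

-0.386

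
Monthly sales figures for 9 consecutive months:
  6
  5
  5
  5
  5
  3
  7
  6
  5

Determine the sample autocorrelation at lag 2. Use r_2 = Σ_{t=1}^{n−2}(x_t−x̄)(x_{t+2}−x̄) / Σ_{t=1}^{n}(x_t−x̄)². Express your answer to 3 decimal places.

-0.220

Mean x̄ = (6 + 5 + 5 + 5 + 5 + 3 + 7 + 6 + 5)/9 = 5.2222
Numerator Σ_{t=1}^{7}(x_t−x̄)(x_{t+2}−x̄) = -2.0988
Denominator Σ(x_t−x̄)² = 9.5556
r_2 = -2.0988 / 9.5556 = -0.220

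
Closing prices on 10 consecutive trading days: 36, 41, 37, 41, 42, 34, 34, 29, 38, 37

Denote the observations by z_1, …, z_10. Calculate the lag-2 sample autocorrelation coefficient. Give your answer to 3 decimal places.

Mean z̄ = (36 + 41 + 37 + 41 + 42 + 34 + 34 + 29 + 38 + 37)/10 = 36.9000
Numerator Σ_{t=1}^{8}(z_t−z̄)(z_{t+2}−z̄) = 9.4800
Denominator Σ(z_t−z̄)² = 140.9000
r_2 = 9.4800 / 140.9000 = 0.067

0.067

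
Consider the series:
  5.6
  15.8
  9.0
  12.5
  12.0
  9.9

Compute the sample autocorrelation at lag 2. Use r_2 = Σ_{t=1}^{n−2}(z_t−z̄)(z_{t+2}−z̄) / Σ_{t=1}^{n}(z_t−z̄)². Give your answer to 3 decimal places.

Mean z̄ = (5.6 + 15.8 + 9.0 + 12.5 + 12.0 + 9.9)/6 = 10.8000
Deviations from mean: -5.2000, 5.0000, -1.8000, 1.7000, 1.2000, -0.9000
Σ(z_t−z̄)(z_{t+2}−z̄) = (9.3600) + (8.5000) + (-2.1600) + (-1.5300) = 14.1700
Denominator Σ(z_t−z̄)² = 60.4200
r_2 = 14.1700 / 60.4200 = 0.235

0.235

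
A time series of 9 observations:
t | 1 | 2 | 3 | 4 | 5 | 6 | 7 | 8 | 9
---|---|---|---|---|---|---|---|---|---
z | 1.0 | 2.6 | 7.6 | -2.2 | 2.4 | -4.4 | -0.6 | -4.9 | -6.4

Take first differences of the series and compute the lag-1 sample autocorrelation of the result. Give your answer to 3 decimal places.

First differences Δz: 1.6, 5.0, -9.8, 4.6, -6.8, 3.8, -4.3, -1.5
Mean of differences = -0.9250
Numerator Σ(Δz_t−Δz̄)(Δz_{t+1}−Δz̄) = -160.8831
Denominator Σ(Δz_t−Δz̄)² = 219.3350
r_1(Δz) = -160.8831 / 219.3350 = -0.734

-0.734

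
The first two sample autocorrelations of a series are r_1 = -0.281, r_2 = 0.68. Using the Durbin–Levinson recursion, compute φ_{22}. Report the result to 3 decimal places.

φ_{22} = (r_2 − r_1²) / (1 − r_1²)
r_1² = (-0.281)² = 0.078961
Numerator = 0.68 − 0.0790 = 0.6010; denominator = 1 − 0.0790 = 0.9210
φ_{22} = 0.6010 / 0.9210 = 0.653

0.653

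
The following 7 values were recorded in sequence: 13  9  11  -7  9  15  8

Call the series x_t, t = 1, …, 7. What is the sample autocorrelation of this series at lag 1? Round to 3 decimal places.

Mean x̄ = (13 + 9 + 11 − 7 + 9 + 15 + 8)/7 = 8.2857
Deviations from mean: 4.7143, 0.7143, 2.7143, -15.2857, 0.7143, 6.7143, -0.2857
Numerator Σ_{t=1}^{6}(x_t−x̄)(x_{t+1}−x̄) = -44.2245
Denominator Σ(x_t−x̄)² = 309.4286
r_1 = -44.2245 / 309.4286 = -0.143

-0.143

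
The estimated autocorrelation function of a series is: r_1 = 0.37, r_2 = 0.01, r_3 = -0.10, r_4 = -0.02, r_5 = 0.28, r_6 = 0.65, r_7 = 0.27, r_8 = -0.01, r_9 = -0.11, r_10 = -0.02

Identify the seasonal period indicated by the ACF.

6

The largest autocorrelation is r_6 = 0.65; the remaining lags stay at or below 0.37. The elevated value at lag 1 (0.37), dropping to 0.01 at lag 2, reflects decaying short-term dependence rather than seasonality.
The dominant spike at lag 6 indicates a seasonal period of 6.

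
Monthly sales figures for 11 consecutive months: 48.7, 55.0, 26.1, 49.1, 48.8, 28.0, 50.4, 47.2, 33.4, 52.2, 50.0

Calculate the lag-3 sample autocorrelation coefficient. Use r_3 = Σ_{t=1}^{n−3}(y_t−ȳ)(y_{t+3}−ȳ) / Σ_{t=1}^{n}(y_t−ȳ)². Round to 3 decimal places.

0.629

Mean ȳ = (48.7 + 55.0 + 26.1 + 49.1 + 48.8 + 28.0 + 50.4 + 47.2 + 33.4 + 52.2 + 50.0)/11 = 44.4455
Numerator Σ_{t=1}^{8}(y_t−ȳ)(y_{t+3}−ȳ) = 650.2956
Denominator Σ(y_t−ȳ)² = 1033.1673
r_3 = 650.2956 / 1033.1673 = 0.629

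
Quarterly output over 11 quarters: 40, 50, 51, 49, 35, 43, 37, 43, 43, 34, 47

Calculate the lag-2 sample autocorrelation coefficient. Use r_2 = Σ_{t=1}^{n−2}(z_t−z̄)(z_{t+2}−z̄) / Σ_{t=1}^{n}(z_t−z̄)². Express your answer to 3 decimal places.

0.006

Mean z̄ = (40 + 50 + 51 + 49 + 35 + 43 + 37 + 43 + 43 + 34 + 47)/11 = 42.9091
Numerator Σ_{t=1}^{9}(z_t−z̄)(z_{t+2}−z̄) = 1.9835
Denominator Σ(z_t−z̄)² = 354.9091
r_2 = 1.9835 / 354.9091 = 0.006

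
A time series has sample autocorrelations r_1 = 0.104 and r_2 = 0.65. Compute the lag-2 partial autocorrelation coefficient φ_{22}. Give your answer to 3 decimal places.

φ_{22} = (r_2 − r_1²) / (1 − r_1²)
r_1² = (0.104)² = 0.010816
Numerator = 0.65 − 0.0108 = 0.6392; denominator = 1 − 0.0108 = 0.9892
φ_{22} = 0.6392 / 0.9892 = 0.646

0.646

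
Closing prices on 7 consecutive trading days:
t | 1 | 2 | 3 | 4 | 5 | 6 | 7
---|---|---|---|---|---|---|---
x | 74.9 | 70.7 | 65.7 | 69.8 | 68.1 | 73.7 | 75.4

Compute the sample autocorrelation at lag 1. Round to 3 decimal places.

0.196

Mean x̄ = (74.9 + 70.7 + 65.7 + 69.8 + 68.1 + 73.7 + 75.4)/7 = 71.1857
Numerator Σ_{t=1}^{6}(x_t−x̄)(x_{t+1}−x̄) = 15.5755
Denominator Σ(x_t−x̄)² = 79.6486
r_1 = 15.5755 / 79.6486 = 0.196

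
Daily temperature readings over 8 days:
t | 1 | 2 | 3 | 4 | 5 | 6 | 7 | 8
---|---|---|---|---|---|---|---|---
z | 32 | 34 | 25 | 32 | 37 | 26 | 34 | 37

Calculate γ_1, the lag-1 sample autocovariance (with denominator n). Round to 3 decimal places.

-5.689

Mean z̄ = (32 + 34 + 25 + 32 + 37 + 26 + 34 + 37)/8 = 32.1250
Deviations: -0.1250, 1.8750, -7.1250, -0.1250, 4.8750, -6.1250, 1.8750, 4.8750
Σ_{t=1}^{7}(z_t−z̄)(z_{t+1}−z̄) = -45.5156
γ_1 = -45.5156 / 8 = -5.689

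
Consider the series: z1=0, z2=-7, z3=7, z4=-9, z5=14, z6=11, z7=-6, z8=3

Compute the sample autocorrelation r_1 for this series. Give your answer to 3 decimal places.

-0.359

Mean z̄ = (0 − 7 + 7 − 9 + 14 + 11 − 6 + 3)/8 = 1.6250
Σ(z_t−z̄)(z_{t+1}−z̄) = (14.0156) + (-46.3594) + (-57.1094) + (-131.4844) + (116.0156) + (-71.4844) + (-10.4844) = -186.8906
Denominator Σ(z_t−z̄)² = 519.8750
r_1 = -186.8906 / 519.8750 = -0.359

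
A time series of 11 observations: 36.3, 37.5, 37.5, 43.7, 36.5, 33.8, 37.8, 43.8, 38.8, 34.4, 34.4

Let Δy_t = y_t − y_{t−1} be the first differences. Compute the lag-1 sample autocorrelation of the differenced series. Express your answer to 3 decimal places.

-0.106

First differences Δy: 1.2, 0.0, 6.2, -7.2, -2.7, 4.0, 6.0, -5.0, -4.4, 0.0
Mean of differences = -0.1900
Numerator Σ(Δy_t−Δȳ)(Δy_{t+1}−Δȳ) = -20.6251
Denominator Σ(Δy_t−Δȳ)² = 195.0090
r_1(Δy) = -20.6251 / 195.0090 = -0.106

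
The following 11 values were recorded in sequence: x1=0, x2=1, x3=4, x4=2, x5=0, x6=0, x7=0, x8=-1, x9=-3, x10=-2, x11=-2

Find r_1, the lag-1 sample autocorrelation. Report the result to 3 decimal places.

0.645

Mean x̄ = (0 + 1 + 4 + 2 + 0 + 0 + 0 − 1 − 3 − 2 − 2)/11 = -0.0909
Numerator Σ_{t=1}^{10}(x_t−x̄)(x_{t+1}−x̄) = 25.0826
Denominator Σ(x_t−x̄)² = 38.9091
r_1 = 25.0826 / 38.9091 = 0.645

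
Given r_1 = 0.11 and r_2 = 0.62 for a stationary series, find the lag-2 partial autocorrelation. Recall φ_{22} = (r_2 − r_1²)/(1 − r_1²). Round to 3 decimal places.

φ_{22} = (r_2 − r_1²) / (1 − r_1²)
r_1² = (0.11)² = 0.0121
Numerator = 0.62 − 0.0121 = 0.6079; denominator = 1 − 0.0121 = 0.9879
φ_{22} = 0.6079 / 0.9879 = 0.615

0.615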